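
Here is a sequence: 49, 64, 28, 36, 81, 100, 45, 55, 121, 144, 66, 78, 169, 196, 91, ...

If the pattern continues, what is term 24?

Reading positions in blocks of 4 reveals the pattern AABB — 2 tracks woven together.
Track A: 49, 64, 81, 100, 121, 144, 169, 196 — the squares 7², 8², 9², ….
Track B: 28, 36, 45, 55, 66, 78, 91 — triangular numbers n(n+1)/2 for n = 7, 8, ….
Position 24 falls in track B as its term 12, giving 171.

171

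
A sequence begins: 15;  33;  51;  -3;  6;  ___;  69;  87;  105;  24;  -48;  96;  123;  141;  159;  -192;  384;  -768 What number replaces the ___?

-12

Reading positions in blocks of 6 reveals the pattern AAABBB — 2 tracks woven together.
Track A: 15, 33, 51, 69, 87, 105, 123, 141, 159. Adding 18 each time.
Track B: -3, 6, ?, 24, -48, 96, -192, 384, -768. Multiplying by -2 each time.
Filling track B at index 3 by its rule yields -12.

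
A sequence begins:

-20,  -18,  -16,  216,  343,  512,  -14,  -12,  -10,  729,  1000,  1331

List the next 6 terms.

Positions follow the repeating pattern AAABBB; grouping by letter gives 2 tracks.
Subsequence A: -20, -18, -16, -14, -12, -10 (adding 2 each time).
Subsequence B: 216, 343, 512, 729, 1000, 1331 (the cubes 6³, 7³, 8³, …).
Term 13 comes from subsequence A (its 7th entry): -8.
Position 14 falls in subsequence A as its term 8, giving -6.
Position 15 → subsequence A, term 9 = -4.
The 16th slot belongs to subsequence B; its 7th term is 1728.
The 17th slot belongs to subsequence B; its 8th term is 2197.
Position 18 falls in subsequence B as its term 9, giving 2744.

-8, -6, -4, 1728, 2197, 2744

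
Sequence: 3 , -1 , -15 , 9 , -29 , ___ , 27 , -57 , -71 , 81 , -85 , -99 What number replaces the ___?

Reading positions in blocks of 3 reveals the pattern ABB — 2 tracks woven together.
Subsequence A: 3, 9, 27, 81. Powers of 3.
Subsequence B: -1, -15, -29, ?, -57, -71, -85, -99. Arithmetic with common difference −14.
Filling subsequence B at index 4 by its rule yields -43.

-43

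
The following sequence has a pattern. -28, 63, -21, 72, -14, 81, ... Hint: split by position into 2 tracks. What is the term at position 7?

-7

Positions 1, 3, 5, … form one subsequence and positions 2, 4, 6, … form another.
Track A: -28, -21, -14. Linear: a_n = -35 + 7·n.
Track B: 63, 72, 81. Linear: a_n = 54 + 9·n.
The 7th slot belongs to track A; its 4th term is -7.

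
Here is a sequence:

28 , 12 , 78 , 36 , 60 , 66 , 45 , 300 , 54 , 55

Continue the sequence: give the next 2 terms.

Split by position mod 3 into 3 tracks.
Subsequence A: 28, 36, 45, 55 — the triangular numbers T_7, T_8, ….
Subsequence B: 12, 60, 300 — geometric, ×5 each step.
Subsequence C: 78, 66, 54 — linear: a_n = 90 − 12·n.
The 11th slot belongs to subsequence B; its 4th term is 1500.
Position 12 → subsequence C, term 4 = 42.

1500, 42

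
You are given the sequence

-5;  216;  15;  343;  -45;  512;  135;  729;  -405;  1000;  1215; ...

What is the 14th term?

Odd-indexed and even-indexed terms follow separate rules.
Subsequence A: -5, 15, -45, 135, -405, 1215 — multiplying by -3 each time.
Subsequence B: 216, 343, 512, 729, 1000 — perfect cubes starting at 6³.
Position 14 → subsequence B, term 7 = 1728.

1728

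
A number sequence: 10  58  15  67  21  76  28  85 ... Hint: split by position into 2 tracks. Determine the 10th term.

Positions 1, 3, 5, … form one subsequence and positions 2, 4, 6, … form another.
Stream A: 10, 15, 21, 28. Triangular numbers starting at T_4.
Stream B: 58, 67, 76, 85. Arithmetic with common difference +9.
Position 10 falls in stream B as its term 5, giving 94.

94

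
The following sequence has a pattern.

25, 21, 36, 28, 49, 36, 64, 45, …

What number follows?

Positions 1, 3, 5, … form one subsequence and positions 2, 4, 6, … form another.
Stream A = 25, 36, 49, 64: perfect squares starting at 5².
Stream B = 21, 28, 36, 45: triangular numbers n(n+1)/2 for n = 6, 7, ….
Term 9 comes from stream A (its 5th entry): 81.

81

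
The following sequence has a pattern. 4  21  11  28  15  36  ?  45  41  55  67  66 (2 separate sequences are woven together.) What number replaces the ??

Positions 1, 3, 5, … form one subsequence and positions 2, 4, 6, … form another.
Subsequence A = 4, 11, 15, ?, 41, 67: a Fibonacci-like recurrence a_n = a_{n-1} + a_{n-2}.
Subsequence B = 21, 28, 36, 45, 55, 66: triangular numbers n(n+1)/2 for n = 6, 7, ….
The gap is subsequence A's term 4; the rule gives 26.

26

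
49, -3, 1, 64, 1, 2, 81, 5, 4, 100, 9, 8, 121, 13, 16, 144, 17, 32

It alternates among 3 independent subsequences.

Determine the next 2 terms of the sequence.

Read the sequence 3 terms at a time; column i is its own pattern.
Track A: 49, 64, 81, 100, 121, 144 (the squares 7², 8², 9², …).
Track B: -3, 1, 5, 9, 13, 17 (adding 4 each time).
Track C: 1, 2, 4, 8, 16, 32 (successive powers of 2).
Position 19 falls in track A as its term 7, giving 169.
Position 20 falls in track B as its term 7, giving 21.

169, 21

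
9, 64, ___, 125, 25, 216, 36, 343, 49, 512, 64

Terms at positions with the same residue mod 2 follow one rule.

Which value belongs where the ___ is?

16

Positions 1, 3, 5, … form one subsequence and positions 2, 4, 6, … form another.
Stream A = 9, ?, 25, 36, 49, 64: consecutive squares n² from n = 3.
Stream B = 64, 125, 216, 343, 512: the cubes 4³, 5³, 6³, ….
Filling stream A at index 2 by its rule yields 16.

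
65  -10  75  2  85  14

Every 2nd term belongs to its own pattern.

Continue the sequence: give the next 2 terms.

95, 26

Taking every 2nd term gives 2 separate tracks.
Track A is 65, 75, 85, which is arithmetic with common difference +10.
Track B is -10, 2, 14, which is linear: a_n = -22 + 12·n.
The 7th slot belongs to track A; its 4th term is 95.
Term 8 comes from track B (its 4th entry): 26.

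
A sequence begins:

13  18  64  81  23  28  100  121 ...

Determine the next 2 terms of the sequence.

Reading positions in blocks of 4 reveals the pattern AABB — 2 tracks woven together.
Stream A is 13, 18, 23, 28, which is arithmetic with common difference +5.
Stream B is 64, 81, 100, 121, which is consecutive squares n² from n = 8.
Position 9 → stream A, term 5 = 33.
Position 10 falls in stream A as its term 6, giving 38.

33, 38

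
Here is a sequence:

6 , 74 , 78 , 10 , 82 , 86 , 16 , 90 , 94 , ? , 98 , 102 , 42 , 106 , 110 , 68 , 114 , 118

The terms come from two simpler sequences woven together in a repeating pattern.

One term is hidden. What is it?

The slot pattern repeats as ABB (period 3), so there are 2 interleaved tracks.
Track A: 6, 10, 16, ?, 42, 68. Fibonacci-style (each term is the sum of the two before it).
Track B: 74, 78, 82, 86, 90, 94, 98, 102, 106, 110, 114, 118. Linear: a_n = 70 + 4·n.
Track A's pattern makes the blank 26.

26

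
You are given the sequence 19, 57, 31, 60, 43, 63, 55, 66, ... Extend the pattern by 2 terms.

67, 69

Odd-indexed and even-indexed terms follow separate rules.
Track A: 19, 31, 43, 55 — linear: a_n = 7 + 12·n.
Track B: 57, 60, 63, 66 — arithmetic with common difference +3.
Position 9 falls in track A as its term 5, giving 67.
Term 10 comes from track B (its 5th entry): 69.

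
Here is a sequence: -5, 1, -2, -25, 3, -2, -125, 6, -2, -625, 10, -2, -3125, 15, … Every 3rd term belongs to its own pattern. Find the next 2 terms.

-2, -15625

The terms cycle through 3 interleaved subsequences.
Track A: -5, -25, -125, -625, -3125 (geometric, ×5 each step).
Track B: 1, 3, 6, 10, 15 (triangular numbers starting at T_1).
Track C: -2, -2, -2, -2 (always -2).
Term 15 comes from track C (its 5th entry): -2.
Term 16 comes from track A (its 6th entry): -15625.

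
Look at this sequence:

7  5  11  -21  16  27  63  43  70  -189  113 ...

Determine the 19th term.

5103

Reading positions in blocks of 3 reveals the pattern ABB — 2 tracks woven together.
Stream A: 7, -21, 63, -189 (geometric with ratio -3).
Stream B: 5, 11, 16, 27, 43, 70, 113 (each term equals the sum of the previous two).
Position 19 → stream A, term 7 = 5103.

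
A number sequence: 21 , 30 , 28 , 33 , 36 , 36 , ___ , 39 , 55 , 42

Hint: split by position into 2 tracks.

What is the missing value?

45

Odd-indexed and even-indexed terms follow separate rules.
Track A = 21, 28, 36, ?, 55: triangular numbers n(n+1)/2 for n = 6, 7, ….
Track B = 30, 33, 36, 39, 42: adding 3 each time.
Filling track A at index 4 by its rule yields 45.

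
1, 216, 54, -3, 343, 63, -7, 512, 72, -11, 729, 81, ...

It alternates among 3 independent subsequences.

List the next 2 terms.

Read the sequence 3 terms at a time; column i is its own pattern.
Track A = 1, -3, -7, -11: arithmetic, step −4.
Track B = 216, 343, 512, 729: consecutive cubes n³ from n = 6.
Track C = 54, 63, 72, 81: adding 9 each time.
The 13th slot belongs to track A; its 5th term is -15.
Position 14 → track B, term 5 = 1000.

-15, 1000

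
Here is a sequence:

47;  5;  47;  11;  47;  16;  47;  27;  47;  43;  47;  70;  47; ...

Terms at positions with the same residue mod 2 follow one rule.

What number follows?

113

Taking every 2nd term gives 2 separate tracks.
Stream A is 47, 47, 47, 47, 47, 47, 47, which is constant 47.
Stream B is 5, 11, 16, 27, 43, 70, which is a Fibonacci-like recurrence a_n = a_{n-1} + a_{n-2}.
Position 14 falls in stream B as its term 7, giving 113.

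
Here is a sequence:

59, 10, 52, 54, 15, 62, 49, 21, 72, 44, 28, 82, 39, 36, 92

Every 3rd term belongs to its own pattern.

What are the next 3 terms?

Split by position mod 3: positions 1, 4, 7, … form one track, and each other residue class forms its own.
Subsequence A: 59, 54, 49, 44, 39. Subtracting 5 each time.
Subsequence B: 10, 15, 21, 28, 36. Triangular numbers starting at T_4.
Subsequence C: 52, 62, 72, 82, 92. Adding 10 each time.
Position 16 → subsequence A, term 6 = 34.
Term 17 comes from subsequence B (its 6th entry): 45.
The 18th slot belongs to subsequence C; its 6th term is 102.

34, 45, 102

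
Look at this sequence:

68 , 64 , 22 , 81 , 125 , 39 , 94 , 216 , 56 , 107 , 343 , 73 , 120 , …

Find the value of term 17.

729

Read the sequence 3 terms at a time; column i is its own pattern.
Subsequence A: 68, 81, 94, 107, 120 (arithmetic, step +13).
Subsequence B: 64, 125, 216, 343 (the cubes 4³, 5³, 6³, …).
Subsequence C: 22, 39, 56, 73 (arithmetic with common difference +17).
The 17th slot belongs to subsequence B; its 6th term is 729.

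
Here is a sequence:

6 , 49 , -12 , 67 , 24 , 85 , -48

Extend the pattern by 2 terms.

103, 96

Positions 1, 3, 5, … form one subsequence and positions 2, 4, 6, … form another.
Track A = 6, -12, 24, -48: a geometric progression (common ratio -2).
Track B = 49, 67, 85: linear: a_n = 31 + 18·n.
Term 8 comes from track B (its 4th entry): 103.
Term 9 comes from track A (its 5th entry): 96.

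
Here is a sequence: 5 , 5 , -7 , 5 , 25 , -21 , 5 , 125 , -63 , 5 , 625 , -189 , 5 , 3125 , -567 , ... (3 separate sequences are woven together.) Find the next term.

5

Split by position mod 3 into 3 tracks.
Track A is 5, 5, 5, 5, 5, which is constant 5.
Track B is 5, 25, 125, 625, 3125, which is powers of 5.
Track C is -7, -21, -63, -189, -567, which is a geometric progression (common ratio 3).
Term 16 comes from track A (its 6th entry): 5.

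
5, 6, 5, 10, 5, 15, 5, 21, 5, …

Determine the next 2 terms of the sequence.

Taking every 2nd term gives 2 separate tracks.
Track A: 5, 5, 5, 5, 5 — the constant sequence 5.
Track B: 6, 10, 15, 21 — triangular numbers n(n+1)/2 for n = 3, 4, ….
Position 10 → track B, term 5 = 28.
Position 11 → track A, term 6 = 5.

28, 5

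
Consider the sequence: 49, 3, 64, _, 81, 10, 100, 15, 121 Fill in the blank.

6

Taking every 2nd term gives 2 separate tracks.
Track A: 49, 64, 81, 100, 121 (the squares 7², 8², 9², …).
Track B: 3, ?, 10, 15 (triangular numbers starting at T_2).
Track B's pattern makes the blank 6.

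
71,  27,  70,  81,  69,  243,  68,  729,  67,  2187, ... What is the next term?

66

Split by position mod 2 into 2 tracks.
Stream A is 71, 70, 69, 68, 67, which is arithmetic, step −1.
Stream B is 27, 81, 243, 729, 2187, which is powers of 3.
Position 11 → stream A, term 6 = 66.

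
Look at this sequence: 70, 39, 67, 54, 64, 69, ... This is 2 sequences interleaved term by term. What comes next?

61

Odd-indexed and even-indexed terms follow separate rules.
Subsequence A is 70, 67, 64, which is linear: a_n = 73 − 3·n.
Subsequence B is 39, 54, 69, which is arithmetic with common difference +15.
Term 7 comes from subsequence A (its 4th entry): 61.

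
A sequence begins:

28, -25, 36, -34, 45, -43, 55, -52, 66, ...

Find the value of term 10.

-61

Split by position mod 2 into 2 tracks.
Track A: 28, 36, 45, 55, 66 (the triangular numbers T_7, T_8, …).
Track B: -25, -34, -43, -52 (linear: a_n = -16 − 9·n).
Position 10 falls in track B as its term 5, giving -61.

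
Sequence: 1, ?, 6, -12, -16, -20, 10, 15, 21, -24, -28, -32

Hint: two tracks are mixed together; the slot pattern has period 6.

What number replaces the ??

Positions follow the repeating pattern AAABBB; grouping by letter gives 2 tracks.
Subsequence A: 1, ?, 6, 10, 15, 21 (triangular numbers n(n+1)/2 for n = 1, 2, …).
Subsequence B: -12, -16, -20, -24, -28, -32 (linear: a_n = -8 − 4·n).
So the missing entry in subsequence A is 3.

3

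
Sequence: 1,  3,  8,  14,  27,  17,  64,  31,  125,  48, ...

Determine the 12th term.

Positions 1, 3, 5, … form one subsequence and positions 2, 4, 6, … form another.
Track A is 1, 8, 27, 64, 125, which is consecutive cubes n³ from n = 1.
Track B is 3, 14, 17, 31, 48, which is Fibonacci-style (each term is the sum of the two before it).
Position 12 → track B, term 6 = 79.

79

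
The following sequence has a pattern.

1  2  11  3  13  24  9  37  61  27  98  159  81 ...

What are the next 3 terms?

The slot pattern repeats as ABB (period 3), so there are 2 interleaved tracks.
Track A = 1, 3, 9, 27, 81: a geometric progression (common ratio 3).
Track B = 2, 11, 13, 24, 37, 61, 98, 159: Fibonacci-style (each term is the sum of the two before it).
Position 14 → track B, term 9 = 257.
Position 15 → track B, term 10 = 416.
The 16th slot belongs to track A; its 6th term is 243.

257, 416, 243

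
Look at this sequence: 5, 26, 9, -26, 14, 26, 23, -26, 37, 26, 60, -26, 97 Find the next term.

26

Odd-indexed and even-indexed terms follow separate rules.
Stream A: 5, 9, 14, 23, 37, 60, 97 — each term equals the sum of the previous two.
Stream B: 26, -26, 26, -26, 26, -26 — the oscillation 26·(−1)^(n+1).
Position 14 → stream B, term 7 = 26.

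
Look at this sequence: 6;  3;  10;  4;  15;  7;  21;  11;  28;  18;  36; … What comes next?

Split by position mod 2 into 2 tracks.
Subsequence A: 6, 10, 15, 21, 28, 36 — the triangular numbers T_3, T_4, ….
Subsequence B: 3, 4, 7, 11, 18 — a Fibonacci-like recurrence a_n = a_{n-1} + a_{n-2}.
Position 12 → subsequence B, term 6 = 29.

29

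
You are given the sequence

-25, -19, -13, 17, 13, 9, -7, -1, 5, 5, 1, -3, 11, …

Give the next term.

17

Reading positions in blocks of 6 reveals the pattern AAABBB — 2 tracks woven together.
Stream A is -25, -19, -13, -7, -1, 5, 11, which is arithmetic, step +6.
Stream B is 17, 13, 9, 5, 1, -3, which is arithmetic, step −4.
Term 14 comes from stream A (its 8th entry): 17.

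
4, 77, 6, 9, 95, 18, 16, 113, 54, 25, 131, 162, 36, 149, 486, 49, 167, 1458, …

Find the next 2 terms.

64, 185

The terms cycle through 3 interleaved subsequences.
Track A: 4, 9, 16, 25, 36, 49 — consecutive squares n² from n = 2.
Track B: 77, 95, 113, 131, 149, 167 — arithmetic, step +18.
Track C: 6, 18, 54, 162, 486, 1458 — geometric, ×3 each step.
Term 19 comes from track A (its 7th entry): 64.
Position 20 → track B, term 7 = 185.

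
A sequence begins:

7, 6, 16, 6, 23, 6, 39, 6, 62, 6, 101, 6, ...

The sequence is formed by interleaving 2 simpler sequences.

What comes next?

163

Split by position mod 2 into 2 tracks.
Subsequence A = 7, 16, 23, 39, 62, 101: each term equals the sum of the previous two.
Subsequence B = 6, 6, 6, 6, 6, 6: the constant sequence 6.
The 13th slot belongs to subsequence A; its 7th term is 163.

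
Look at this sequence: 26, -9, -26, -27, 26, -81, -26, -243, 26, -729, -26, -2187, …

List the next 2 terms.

26, -6561

The terms cycle through 2 interleaved subsequences.
Stream A is 26, -26, 26, -26, 26, -26, which is the oscillation 26·(−1)^(n+1).
Stream B is -9, -27, -81, -243, -729, -2187, which is a geometric progression (common ratio 3).
Position 13 falls in stream A as its term 7, giving 26.
Position 14 falls in stream B as its term 7, giving -6561.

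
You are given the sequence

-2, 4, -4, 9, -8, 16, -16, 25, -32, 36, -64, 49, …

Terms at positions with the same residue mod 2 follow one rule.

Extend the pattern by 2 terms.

Split by position mod 2 into 2 tracks.
Subsequence A = -2, -4, -8, -16, -32, -64: geometric, ×2 each step.
Subsequence B = 4, 9, 16, 25, 36, 49: consecutive squares n² from n = 2.
Position 13 → subsequence A, term 7 = -128.
Position 14 falls in subsequence B as its term 7, giving 64.

-128, 64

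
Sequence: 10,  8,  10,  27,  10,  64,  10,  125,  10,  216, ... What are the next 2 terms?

Taking every 2nd term gives 2 separate tracks.
Subsequence A is 10, 10, 10, 10, 10, which is the constant sequence 10.
Subsequence B is 8, 27, 64, 125, 216, which is perfect cubes starting at 2³.
Term 11 comes from subsequence A (its 6th entry): 10.
Term 12 comes from subsequence B (its 6th entry): 343.

10, 343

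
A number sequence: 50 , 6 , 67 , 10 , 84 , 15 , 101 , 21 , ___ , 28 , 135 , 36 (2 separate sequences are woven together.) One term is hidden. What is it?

Split by position mod 2 into 2 tracks.
Track A: 50, 67, 84, 101, ?, 135 — arithmetic with common difference +17.
Track B: 6, 10, 15, 21, 28, 36 — triangular numbers starting at T_3.
So the missing entry in track A is 118.

118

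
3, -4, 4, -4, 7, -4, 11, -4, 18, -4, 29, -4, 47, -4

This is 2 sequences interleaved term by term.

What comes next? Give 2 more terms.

76, -4

Odd-indexed and even-indexed terms follow separate rules.
Subsequence A: 3, 4, 7, 11, 18, 29, 47. Fibonacci-style (each term is the sum of the two before it).
Subsequence B: -4, -4, -4, -4, -4, -4, -4. Constant -4.
Position 15 → subsequence A, term 8 = 76.
Term 16 comes from subsequence B (its 8th entry): -4.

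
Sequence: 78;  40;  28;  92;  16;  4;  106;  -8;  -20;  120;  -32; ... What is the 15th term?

-68

The slot pattern repeats as ABB (period 3), so there are 2 interleaved tracks.
Stream A: 78, 92, 106, 120. Arithmetic, step +14.
Stream B: 40, 28, 16, 4, -8, -20, -32. Arithmetic, step −12.
Position 15 → stream B, term 10 = -68.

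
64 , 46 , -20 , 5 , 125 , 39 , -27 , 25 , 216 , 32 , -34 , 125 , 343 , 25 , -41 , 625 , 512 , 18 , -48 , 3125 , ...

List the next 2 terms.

729, 11

The terms cycle through 4 interleaved subsequences.
Track A: 64, 125, 216, 343, 512. Perfect cubes starting at 4³.
Track B: 46, 39, 32, 25, 18. Linear: a_n = 53 − 7·n.
Track C: -20, -27, -34, -41, -48. Subtracting 7 each time.
Track D: 5, 25, 125, 625, 3125. Successive powers of 5.
Position 21 falls in track A as its term 6, giving 729.
Term 22 comes from track B (its 6th entry): 11.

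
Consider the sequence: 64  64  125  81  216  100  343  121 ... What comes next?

Odd-indexed and even-indexed terms follow separate rules.
Track A = 64, 125, 216, 343: the cubes 4³, 5³, 6³, ….
Track B = 64, 81, 100, 121: consecutive squares n² from n = 8.
Position 9 falls in track A as its term 5, giving 512.

512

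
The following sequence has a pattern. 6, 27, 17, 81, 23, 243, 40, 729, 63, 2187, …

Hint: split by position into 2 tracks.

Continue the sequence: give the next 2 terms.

Positions 1, 3, 5, … form one subsequence and positions 2, 4, 6, … form another.
Track A: 6, 17, 23, 40, 63 (each term equals the sum of the previous two).
Track B: 27, 81, 243, 729, 2187 (successive powers of 3).
Term 11 comes from track A (its 6th entry): 103.
Term 12 comes from track B (its 6th entry): 6561.

103, 6561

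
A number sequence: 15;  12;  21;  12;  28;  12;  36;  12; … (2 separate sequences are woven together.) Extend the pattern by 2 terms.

The terms cycle through 2 interleaved subsequences.
Track A: 15, 21, 28, 36. Triangular numbers starting at T_5.
Track B: 12, 12, 12, 12. The constant sequence 12.
Position 9 → track A, term 5 = 45.
Position 10 → track B, term 5 = 12.

45, 12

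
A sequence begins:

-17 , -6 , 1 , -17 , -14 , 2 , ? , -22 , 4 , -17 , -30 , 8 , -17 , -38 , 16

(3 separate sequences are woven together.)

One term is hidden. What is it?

-17

Read the sequence 3 terms at a time; column i is its own pattern.
Stream A: -17, -17, ?, -17, -17 — the constant sequence -17.
Stream B: -6, -14, -22, -30, -38 — arithmetic with common difference −8.
Stream C: 1, 2, 4, 8, 16 — successive powers of 2.
So the missing entry in stream A is -17.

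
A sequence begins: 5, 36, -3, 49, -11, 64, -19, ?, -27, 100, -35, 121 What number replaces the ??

81

The terms cycle through 2 interleaved subsequences.
Track A = 5, -3, -11, -19, -27, -35: subtracting 8 each time.
Track B = 36, 49, 64, ?, 100, 121: perfect squares starting at 6².
The gap is track B's term 4; the rule gives 81.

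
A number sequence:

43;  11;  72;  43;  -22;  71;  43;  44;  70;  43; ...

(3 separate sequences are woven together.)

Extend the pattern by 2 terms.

The terms cycle through 3 interleaved subsequences.
Stream A: 43, 43, 43, 43 — constant 43.
Stream B: 11, -22, 44 — geometric, ×-2 each step.
Stream C: 72, 71, 70 — linear: a_n = 73 − n.
Term 11 comes from stream B (its 4th entry): -88.
Term 12 comes from stream C (its 4th entry): 69.

-88, 69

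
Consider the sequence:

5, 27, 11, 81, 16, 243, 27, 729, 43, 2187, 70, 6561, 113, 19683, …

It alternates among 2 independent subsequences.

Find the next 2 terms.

183, 59049

Taking every 2nd term gives 2 separate tracks.
Track A: 5, 11, 16, 27, 43, 70, 113 (a Fibonacci-like recurrence a_n = a_{n-1} + a_{n-2}).
Track B: 27, 81, 243, 729, 2187, 6561, 19683 (powers 3^3, 3^4, 3^5, …).
The 15th slot belongs to track A; its 8th term is 183.
Position 16 falls in track B as its term 8, giving 59049.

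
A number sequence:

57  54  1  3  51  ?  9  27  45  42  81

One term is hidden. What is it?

The slot pattern repeats as AABB (period 4), so there are 2 interleaved tracks.
Subsequence A: 57, 54, 51, ?, 45, 42. Linear: a_n = 60 − 3·n.
Subsequence B: 1, 3, 9, 27, 81. Powers of 3.
So the missing entry in subsequence A is 48.

48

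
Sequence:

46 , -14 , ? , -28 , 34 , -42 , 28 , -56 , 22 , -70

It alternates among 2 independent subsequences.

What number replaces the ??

40

The terms cycle through 2 interleaved subsequences.
Track A: 46, ?, 34, 28, 22 — arithmetic with common difference −6.
Track B: -14, -28, -42, -56, -70 — arithmetic with common difference −14.
The gap is track A's term 2; the rule gives 40.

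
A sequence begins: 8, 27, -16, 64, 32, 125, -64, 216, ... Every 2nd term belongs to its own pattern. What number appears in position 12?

512

The terms cycle through 2 interleaved subsequences.
Track A: 8, -16, 32, -64. Geometric with ratio -2.
Track B: 27, 64, 125, 216. Consecutive cubes n³ from n = 3.
Term 12 comes from track B (its 6th entry): 512.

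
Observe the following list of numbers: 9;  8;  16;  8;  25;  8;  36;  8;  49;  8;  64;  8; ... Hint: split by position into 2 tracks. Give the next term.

81

Odd-indexed and even-indexed terms follow separate rules.
Track A: 9, 16, 25, 36, 49, 64 — consecutive squares n² from n = 3.
Track B: 8, 8, 8, 8, 8, 8 — constant 8.
Position 13 falls in track A as its term 7, giving 81.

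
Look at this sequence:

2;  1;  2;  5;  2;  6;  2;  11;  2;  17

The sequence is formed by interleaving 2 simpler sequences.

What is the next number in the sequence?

Split by position mod 2 into 2 tracks.
Stream A: 2, 2, 2, 2, 2 — the constant sequence 2.
Stream B: 1, 5, 6, 11, 17 — Fibonacci-style (each term is the sum of the two before it).
Position 11 falls in stream A as its term 6, giving 2.

2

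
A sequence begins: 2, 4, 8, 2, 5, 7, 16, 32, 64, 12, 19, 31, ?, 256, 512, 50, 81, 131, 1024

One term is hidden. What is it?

128

The slot pattern repeats as AAABBB (period 6), so there are 2 interleaved tracks.
Track A: 2, 4, 8, 16, 32, 64, ?, 256, 512, 1024 (powers of 2).
Track B: 2, 5, 7, 12, 19, 31, 50, 81, 131 (Fibonacci-style (each term is the sum of the two before it)).
Filling track A at index 7 by its rule yields 128.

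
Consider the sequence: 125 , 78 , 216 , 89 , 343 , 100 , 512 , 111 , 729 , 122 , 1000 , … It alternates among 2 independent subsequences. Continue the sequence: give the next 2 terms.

Taking every 2nd term gives 2 separate tracks.
Track A = 125, 216, 343, 512, 729, 1000: the cubes 5³, 6³, 7³, ….
Track B = 78, 89, 100, 111, 122: linear: a_n = 67 + 11·n.
Term 12 comes from track B (its 6th entry): 133.
Position 13 falls in track A as its term 7, giving 1331.

133, 1331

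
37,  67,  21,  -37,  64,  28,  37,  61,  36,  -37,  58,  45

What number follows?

37

Taking every 3rd term gives 3 separate tracks.
Track A: 37, -37, 37, -37. Alternating ±37.
Track B: 67, 64, 61, 58. Arithmetic, step −3.
Track C: 21, 28, 36, 45. Triangular numbers n(n+1)/2 for n = 6, 7, ….
Position 13 → track A, term 5 = 37.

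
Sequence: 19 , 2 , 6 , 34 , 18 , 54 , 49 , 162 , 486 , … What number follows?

The slot pattern repeats as ABB (period 3), so there are 2 interleaved tracks.
Track A: 19, 34, 49. Linear: a_n = 4 + 15·n.
Track B: 2, 6, 18, 54, 162, 486. Geometric, ×3 each step.
Position 10 falls in track A as its term 4, giving 64.

64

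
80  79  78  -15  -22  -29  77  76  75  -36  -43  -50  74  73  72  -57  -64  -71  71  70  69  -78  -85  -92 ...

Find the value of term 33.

The slot pattern repeats as AAABBB (period 6), so there are 2 interleaved tracks.
Subsequence A: 80, 79, 78, 77, 76, 75, 74, 73, 72, 71, 70, 69 (arithmetic, step −1).
Subsequence B: -15, -22, -29, -36, -43, -50, -57, -64, -71, -78, -85, -92 (arithmetic, step −7).
The 33rd slot belongs to subsequence A; its 18th term is 63.

63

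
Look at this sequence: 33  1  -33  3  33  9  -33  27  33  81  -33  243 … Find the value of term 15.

-33

Taking every 2nd term gives 2 separate tracks.
Subsequence A: 33, -33, 33, -33, 33, -33 (the oscillation 33·(−1)^(n+1)).
Subsequence B: 1, 3, 9, 27, 81, 243 (successive powers of 3).
The 15th slot belongs to subsequence A; its 8th term is -33.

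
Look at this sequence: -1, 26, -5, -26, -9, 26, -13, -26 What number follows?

-17

Positions 1, 3, 5, … form one subsequence and positions 2, 4, 6, … form another.
Stream A = -1, -5, -9, -13: subtracting 4 each time.
Stream B = 26, -26, 26, -26: alternating ±26.
The 9th slot belongs to stream A; its 5th term is -17.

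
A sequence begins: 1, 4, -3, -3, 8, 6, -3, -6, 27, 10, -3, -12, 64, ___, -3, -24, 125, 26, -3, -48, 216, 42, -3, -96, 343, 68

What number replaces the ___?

The terms cycle through 4 interleaved subsequences.
Stream A: 1, 8, 27, 64, 125, 216, 343 (consecutive cubes n³ from n = 1).
Stream B: 4, 6, 10, ?, 26, 42, 68 (a Fibonacci-like recurrence a_n = a_{n-1} + a_{n-2}).
Stream C: -3, -3, -3, -3, -3, -3 (the constant sequence -3).
Stream D: -3, -6, -12, -24, -48, -96 (geometric with ratio 2).
Filling stream B at index 4 by its rule yields 16.

16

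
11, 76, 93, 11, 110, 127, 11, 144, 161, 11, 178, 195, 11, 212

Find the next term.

The slot pattern repeats as ABB (period 3), so there are 2 interleaved tracks.
Track A: 11, 11, 11, 11, 11 — always 11.
Track B: 76, 93, 110, 127, 144, 161, 178, 195, 212 — arithmetic with common difference +17.
Term 15 comes from track B (its 10th entry): 229.

229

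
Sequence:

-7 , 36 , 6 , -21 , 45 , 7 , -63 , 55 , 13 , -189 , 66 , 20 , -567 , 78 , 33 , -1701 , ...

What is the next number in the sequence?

Split by position mod 3 into 3 tracks.
Subsequence A is -7, -21, -63, -189, -567, -1701, which is multiplying by 3 each time.
Subsequence B is 36, 45, 55, 66, 78, which is triangular numbers starting at T_8.
Subsequence C is 6, 7, 13, 20, 33, which is each term equals the sum of the previous two.
Position 17 falls in subsequence B as its term 6, giving 91.

91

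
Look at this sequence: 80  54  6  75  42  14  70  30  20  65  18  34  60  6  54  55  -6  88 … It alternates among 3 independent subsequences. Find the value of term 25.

40

Split by position mod 3: positions 1, 4, 7, … form one track, and each other residue class forms its own.
Stream A: 80, 75, 70, 65, 60, 55. Arithmetic with common difference −5.
Stream B: 54, 42, 30, 18, 6, -6. Linear: a_n = 66 − 12·n.
Stream C: 6, 14, 20, 34, 54, 88. A Fibonacci-like recurrence a_n = a_{n-1} + a_{n-2}.
Position 25 → stream A, term 9 = 40.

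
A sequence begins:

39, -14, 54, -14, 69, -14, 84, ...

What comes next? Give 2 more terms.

Taking every 2nd term gives 2 separate tracks.
Track A is 39, 54, 69, 84, which is adding 15 each time.
Track B is -14, -14, -14, which is always -14.
Position 8 → track B, term 4 = -14.
The 9th slot belongs to track A; its 5th term is 99.

-14, 99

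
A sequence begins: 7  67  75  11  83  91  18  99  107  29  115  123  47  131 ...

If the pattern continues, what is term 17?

147

Positions follow the repeating pattern ABB; grouping by letter gives 2 tracks.
Stream A: 7, 11, 18, 29, 47 — each term equals the sum of the previous two.
Stream B: 67, 75, 83, 91, 99, 107, 115, 123, 131 — arithmetic, step +8.
Position 17 → stream B, term 11 = 147.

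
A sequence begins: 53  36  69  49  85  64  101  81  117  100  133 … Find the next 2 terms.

121, 149

The terms cycle through 2 interleaved subsequences.
Stream A: 53, 69, 85, 101, 117, 133 (arithmetic, step +16).
Stream B: 36, 49, 64, 81, 100 (perfect squares starting at 6²).
Position 12 falls in stream B as its term 6, giving 121.
Position 13 → stream A, term 7 = 149.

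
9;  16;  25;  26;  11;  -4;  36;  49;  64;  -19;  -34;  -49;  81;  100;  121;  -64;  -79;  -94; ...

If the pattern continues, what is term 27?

The slot pattern repeats as AAABBB (period 6), so there are 2 interleaved tracks.
Track A: 9, 16, 25, 36, 49, 64, 81, 100, 121 — perfect squares starting at 3².
Track B: 26, 11, -4, -19, -34, -49, -64, -79, -94 — arithmetic with common difference −15.
Term 27 comes from track A (its 15th entry): 289.

289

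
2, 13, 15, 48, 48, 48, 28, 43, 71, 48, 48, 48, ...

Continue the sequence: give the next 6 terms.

114, 185, 299, 48, 48, 48

The slot pattern repeats as AAABBB (period 6), so there are 2 interleaved tracks.
Stream A: 2, 13, 15, 28, 43, 71. Each term equals the sum of the previous two.
Stream B: 48, 48, 48, 48, 48, 48. Always 48.
Position 13 falls in stream A as its term 7, giving 114.
Position 14 falls in stream A as its term 8, giving 185.
Position 15 falls in stream A as its term 9, giving 299.
The 16th slot belongs to stream B; its 7th term is 48.
Position 17 → stream B, term 8 = 48.
Term 18 comes from stream B (its 9th entry): 48.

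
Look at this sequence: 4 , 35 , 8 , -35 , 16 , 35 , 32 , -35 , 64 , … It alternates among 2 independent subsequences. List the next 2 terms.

35, 128

Positions 1, 3, 5, … form one subsequence and positions 2, 4, 6, … form another.
Track A is 4, 8, 16, 32, 64, which is a geometric progression (common ratio 2).
Track B is 35, -35, 35, -35, which is alternating ±35.
Position 10 → track B, term 5 = 35.
Position 11 → track A, term 6 = 128.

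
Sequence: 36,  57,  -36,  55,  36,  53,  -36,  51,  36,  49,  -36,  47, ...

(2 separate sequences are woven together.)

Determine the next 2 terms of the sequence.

Positions 1, 3, 5, … form one subsequence and positions 2, 4, 6, … form another.
Track A is 36, -36, 36, -36, 36, -36, which is oscillating between 36 and -36.
Track B is 57, 55, 53, 51, 49, 47, which is linear: a_n = 59 − 2·n.
The 13th slot belongs to track A; its 7th term is 36.
Position 14 falls in track B as its term 7, giving 45.

36, 45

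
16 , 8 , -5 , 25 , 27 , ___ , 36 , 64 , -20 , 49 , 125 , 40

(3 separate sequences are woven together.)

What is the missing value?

The terms cycle through 3 interleaved subsequences.
Subsequence A = 16, 25, 36, 49: consecutive squares n² from n = 4.
Subsequence B = 8, 27, 64, 125: consecutive cubes n³ from n = 2.
Subsequence C = -5, ?, -20, 40: geometric with ratio -2.
Subsequence C's pattern makes the blank 10.

10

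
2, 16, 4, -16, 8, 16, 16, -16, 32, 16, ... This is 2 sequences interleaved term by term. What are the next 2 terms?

Positions 1, 3, 5, … form one subsequence and positions 2, 4, 6, … form another.
Stream A = 2, 4, 8, 16, 32: powers of 2.
Stream B = 16, -16, 16, -16, 16: alternating ±16.
Position 11 falls in stream A as its term 6, giving 64.
Position 12 → stream B, term 6 = -16.

64, -16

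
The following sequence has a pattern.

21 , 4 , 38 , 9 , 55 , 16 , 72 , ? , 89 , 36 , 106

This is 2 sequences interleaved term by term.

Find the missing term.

25

Positions 1, 3, 5, … form one subsequence and positions 2, 4, 6, … form another.
Track A: 21, 38, 55, 72, 89, 106. Linear: a_n = 4 + 17·n.
Track B: 4, 9, 16, ?, 36. Perfect squares starting at 2².
Filling track B at index 4 by its rule yields 25.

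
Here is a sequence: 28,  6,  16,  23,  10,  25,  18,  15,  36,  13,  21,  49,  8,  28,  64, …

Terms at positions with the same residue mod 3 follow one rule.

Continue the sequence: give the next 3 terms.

The terms cycle through 3 interleaved subsequences.
Track A is 28, 23, 18, 13, 8, which is arithmetic, step −5.
Track B is 6, 10, 15, 21, 28, which is the triangular numbers T_3, T_4, ….
Track C is 16, 25, 36, 49, 64, which is perfect squares starting at 4².
Position 16 falls in track A as its term 6, giving 3.
The 17th slot belongs to track B; its 6th term is 36.
Term 18 comes from track C (its 6th entry): 81.

3, 36, 81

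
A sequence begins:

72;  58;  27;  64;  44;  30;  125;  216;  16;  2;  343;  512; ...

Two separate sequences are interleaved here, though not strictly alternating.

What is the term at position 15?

Positions follow the repeating pattern AABB; grouping by letter gives 2 tracks.
Stream A: 72, 58, 44, 30, 16, 2 — linear: a_n = 86 − 14·n.
Stream B: 27, 64, 125, 216, 343, 512 — perfect cubes starting at 3³.
Term 15 comes from stream B (its 7th entry): 729.

729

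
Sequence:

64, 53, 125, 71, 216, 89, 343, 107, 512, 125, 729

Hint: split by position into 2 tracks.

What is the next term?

143

Split by position mod 2 into 2 tracks.
Track A is 64, 125, 216, 343, 512, 729, which is perfect cubes starting at 4³.
Track B is 53, 71, 89, 107, 125, which is arithmetic, step +18.
The 12th slot belongs to track B; its 6th term is 143.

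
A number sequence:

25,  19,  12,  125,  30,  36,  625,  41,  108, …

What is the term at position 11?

52

The terms cycle through 3 interleaved subsequences.
Stream A: 25, 125, 625. Powers 5^2, 5^3, 5^4, ….
Stream B: 19, 30, 41. Linear: a_n = 8 + 11·n.
Stream C: 12, 36, 108. Multiplying by 3 each time.
Term 11 comes from stream B (its 4th entry): 52.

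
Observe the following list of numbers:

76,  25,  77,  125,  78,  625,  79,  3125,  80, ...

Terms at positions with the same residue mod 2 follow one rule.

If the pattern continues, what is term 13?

The terms cycle through 2 interleaved subsequences.
Stream A: 76, 77, 78, 79, 80 — linear: a_n = 75 + n.
Stream B: 25, 125, 625, 3125 — successive powers of 5.
The 13th slot belongs to stream A; its 7th term is 82.

82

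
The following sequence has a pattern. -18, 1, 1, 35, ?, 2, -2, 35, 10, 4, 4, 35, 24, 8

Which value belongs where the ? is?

-4

Split by position mod 4: positions 1, 5, 9, … form one track, and each other residue class forms its own.
Track A: -18, ?, 10, 24. Adding 14 each time.
Track B: 1, 2, 4, 8. Powers 2^0, 2^1, 2^2, ….
Track C: 1, -2, 4. Geometric, ×-2 each step.
Track D: 35, 35, 35. Constant 35.
So the missing entry in track A is -4.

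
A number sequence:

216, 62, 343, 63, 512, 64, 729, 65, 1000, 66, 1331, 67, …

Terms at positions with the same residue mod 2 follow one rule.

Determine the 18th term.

Positions 1, 3, 5, … form one subsequence and positions 2, 4, 6, … form another.
Stream A: 216, 343, 512, 729, 1000, 1331 (consecutive cubes n³ from n = 6).
Stream B: 62, 63, 64, 65, 66, 67 (linear: a_n = 61 + n).
The 18th slot belongs to stream B; its 9th term is 70.

70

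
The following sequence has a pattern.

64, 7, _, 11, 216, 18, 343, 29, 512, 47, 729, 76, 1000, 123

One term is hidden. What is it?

125

Split by position mod 2 into 2 tracks.
Track A: 64, ?, 216, 343, 512, 729, 1000. The cubes 4³, 5³, 6³, ….
Track B: 7, 11, 18, 29, 47, 76, 123. A Fibonacci-like recurrence a_n = a_{n-1} + a_{n-2}.
Track A's pattern makes the blank 125.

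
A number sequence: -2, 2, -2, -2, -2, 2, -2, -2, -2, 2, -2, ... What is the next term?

Taking every 2nd term gives 2 separate tracks.
Stream A: -2, -2, -2, -2, -2, -2. Always -2.
Stream B: 2, -2, 2, -2, 2. Oscillating between 2 and -2.
The 12th slot belongs to stream B; its 6th term is -2.

-2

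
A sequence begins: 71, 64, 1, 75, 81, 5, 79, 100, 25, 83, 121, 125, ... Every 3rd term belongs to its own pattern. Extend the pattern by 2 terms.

87, 144

Split by position mod 3: positions 1, 4, 7, … form one track, and each other residue class forms its own.
Track A: 71, 75, 79, 83 (adding 4 each time).
Track B: 64, 81, 100, 121 (perfect squares starting at 8²).
Track C: 1, 5, 25, 125 (successive powers of 5).
Term 13 comes from track A (its 5th entry): 87.
The 14th slot belongs to track B; its 5th term is 144.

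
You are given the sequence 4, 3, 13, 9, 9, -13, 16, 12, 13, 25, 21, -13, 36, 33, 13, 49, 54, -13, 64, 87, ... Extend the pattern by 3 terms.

Split by position mod 3: positions 1, 4, 7, … form one track, and each other residue class forms its own.
Track A: 4, 9, 16, 25, 36, 49, 64 — perfect squares starting at 2².
Track B: 3, 9, 12, 21, 33, 54, 87 — a Fibonacci-like recurrence a_n = a_{n-1} + a_{n-2}.
Track C: 13, -13, 13, -13, 13, -13 — oscillating between 13 and -13.
Position 21 falls in track C as its term 7, giving 13.
Term 22 comes from track A (its 8th entry): 81.
Position 23 falls in track B as its term 8, giving 141.

13, 81, 141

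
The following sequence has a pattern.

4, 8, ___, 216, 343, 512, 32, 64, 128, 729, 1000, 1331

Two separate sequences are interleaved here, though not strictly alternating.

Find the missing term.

16

The slot pattern repeats as AAABBB (period 6), so there are 2 interleaved tracks.
Stream A = 4, 8, ?, 32, 64, 128: powers 2^2, 2^3, 2^4, ….
Stream B = 216, 343, 512, 729, 1000, 1331: perfect cubes starting at 6³.
Filling stream A at index 3 by its rule yields 16.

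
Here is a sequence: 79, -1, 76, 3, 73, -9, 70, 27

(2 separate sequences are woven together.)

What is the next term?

67

The terms cycle through 2 interleaved subsequences.
Track A is 79, 76, 73, 70, which is subtracting 3 each time.
Track B is -1, 3, -9, 27, which is a geometric progression (common ratio -3).
Term 9 comes from track A (its 5th entry): 67.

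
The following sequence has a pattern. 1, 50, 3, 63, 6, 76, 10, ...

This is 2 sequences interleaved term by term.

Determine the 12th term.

115

Positions 1, 3, 5, … form one subsequence and positions 2, 4, 6, … form another.
Subsequence A = 1, 3, 6, 10: triangular numbers starting at T_1.
Subsequence B = 50, 63, 76: arithmetic, step +13.
Position 12 → subsequence B, term 6 = 115.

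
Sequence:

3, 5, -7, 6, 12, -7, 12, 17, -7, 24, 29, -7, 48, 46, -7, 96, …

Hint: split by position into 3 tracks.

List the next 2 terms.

75, -7

Read the sequence 3 terms at a time; column i is its own pattern.
Track A = 3, 6, 12, 24, 48, 96: a geometric progression (common ratio 2).
Track B = 5, 12, 17, 29, 46: Fibonacci-style (each term is the sum of the two before it).
Track C = -7, -7, -7, -7, -7: always -7.
Position 17 → track B, term 6 = 75.
Position 18 falls in track C as its term 6, giving -7.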